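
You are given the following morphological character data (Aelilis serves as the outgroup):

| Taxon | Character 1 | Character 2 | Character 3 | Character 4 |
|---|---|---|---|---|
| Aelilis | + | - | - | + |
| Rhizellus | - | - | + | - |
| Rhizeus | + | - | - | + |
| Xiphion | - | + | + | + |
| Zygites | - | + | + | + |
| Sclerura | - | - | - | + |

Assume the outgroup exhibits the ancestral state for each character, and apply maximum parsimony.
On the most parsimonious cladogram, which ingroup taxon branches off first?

Rhizeus

Character polarity is set by the outgroup: the derived state is whichever differs from the outgroup's state, so for Character 1, Character 4 the derived state is '-', and for the remaining characters it is '+'.
Character 1: derived state '-' in Rhizellus, Sclerura, Xiphion, and Zygites only — synapomorphy for {Rhizellus, Sclerura, Xiphion, Zygites}.
Character 2: derived state '+' in Xiphion and Zygites only — synapomorphy for {Xiphion, Zygites}.
Only Rhizellus, Xiphion, and Zygites show the derived state '+' for Character 3, supporting them as a clade.
Character 4 (derived state '-') is unique to Rhizellus (autapomorphy; uninformative for grouping).
Most parsimonious ingroup topology: (((Rhizellus,(Xiphion,Zygites)),Sclerura),Rhizeus).
Rhizeus is sister to the clade containing all other ingroup taxa, so it is the earliest-diverging (most basal) ingroup lineage.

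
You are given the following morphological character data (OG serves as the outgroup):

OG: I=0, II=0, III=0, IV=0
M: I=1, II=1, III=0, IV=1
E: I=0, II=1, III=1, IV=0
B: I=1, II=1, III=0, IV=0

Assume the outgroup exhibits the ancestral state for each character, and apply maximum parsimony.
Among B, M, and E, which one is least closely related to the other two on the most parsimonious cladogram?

The outgroup has state '0' for every character, so '1' is the derived state throughout.
I (derived state '1') is shared by B and M — a synapomorphy uniting that clade.
All ingroup taxa share the derived state '1' for II; it defines the ingroup but does not resolve relationships within it.
III: derived state '1' in E only — an autapomorphy, so it tells us nothing about relationships among taxa.
IV: derived state '1' in M only — an autapomorphy, so it tells us nothing about relationships among taxa.
Most parsimonious ingroup topology: ((M,B),E).
B and M share a more recent common ancestor with each other than either does with E, so E is the least closely related of the three.

E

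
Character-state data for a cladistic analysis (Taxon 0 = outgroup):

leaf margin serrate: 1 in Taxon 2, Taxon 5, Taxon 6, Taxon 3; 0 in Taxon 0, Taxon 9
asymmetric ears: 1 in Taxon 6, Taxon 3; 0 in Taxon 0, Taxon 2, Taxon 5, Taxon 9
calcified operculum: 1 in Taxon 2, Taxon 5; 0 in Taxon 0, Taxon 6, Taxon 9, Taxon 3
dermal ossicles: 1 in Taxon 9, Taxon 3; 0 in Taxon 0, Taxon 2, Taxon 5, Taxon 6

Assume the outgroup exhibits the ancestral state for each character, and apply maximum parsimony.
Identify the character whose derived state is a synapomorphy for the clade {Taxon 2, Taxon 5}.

calcified operculum

The outgroup has state '0' for every character, so '1' is the derived state throughout.
leaf margin serrate: derived state '1' in Taxon 2, Taxon 3, Taxon 5, and Taxon 6 only — synapomorphy for {Taxon 2, Taxon 3, Taxon 5, Taxon 6}.
Only Taxon 3 and Taxon 6 show the derived state '1' for asymmetric ears, supporting them as a clade.
Only Taxon 2 and Taxon 5 show the derived state '1' for calcified operculum, supporting them as a clade.
dermal ossicles groups Taxon 3 and Taxon 9, which is incompatible with the clades supported by the remaining characters; treating it as convergent (homoplasy) costs fewer steps than any alternative tree.
Most parsimonious ingroup topology: (((Taxon 2,Taxon 5),(Taxon 6,Taxon 3)),Taxon 9).
The clade {Taxon 2, Taxon 5} is supported by calcified operculum: its derived state '1' occurs in exactly those taxa and in no other taxon (including the outgroup).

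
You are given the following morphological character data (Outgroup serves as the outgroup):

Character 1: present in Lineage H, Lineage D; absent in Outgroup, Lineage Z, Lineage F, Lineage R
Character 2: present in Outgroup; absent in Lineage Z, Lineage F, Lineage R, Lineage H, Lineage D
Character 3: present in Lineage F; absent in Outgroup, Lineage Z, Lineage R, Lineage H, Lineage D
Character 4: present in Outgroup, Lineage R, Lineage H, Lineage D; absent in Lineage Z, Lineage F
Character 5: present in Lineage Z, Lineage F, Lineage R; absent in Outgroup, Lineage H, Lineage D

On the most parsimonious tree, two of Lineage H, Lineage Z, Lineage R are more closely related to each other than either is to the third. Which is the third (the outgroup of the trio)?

Character polarity is set by the outgroup: the derived state is whichever differs from the outgroup's state, so for Character 2, Character 4 the derived state is 'absent', and for the remaining characters it is 'present'.
Only Lineage D and Lineage H show the derived state 'present' for Character 1, supporting them as a clade.
Character 2 (derived state 'absent') is shared by all ingroup taxa — unites the whole ingroup.
Character 3 (derived state 'present') is unique to Lineage F (autapomorphy; uninformative for grouping).
Character 4: derived state 'absent' in Lineage F and Lineage Z only — synapomorphy for {Lineage F, Lineage Z}.
Character 5 (derived state 'present') is shared by Lineage F, Lineage R, and Lineage Z — a synapomorphy uniting that clade.
Most parsimonious ingroup topology: (((Lineage Z,Lineage F),Lineage R),(Lineage H,Lineage D)).
Lineage R and Lineage Z share a more recent common ancestor with each other than either does with Lineage H, so Lineage H is the least closely related of the three.

Lineage H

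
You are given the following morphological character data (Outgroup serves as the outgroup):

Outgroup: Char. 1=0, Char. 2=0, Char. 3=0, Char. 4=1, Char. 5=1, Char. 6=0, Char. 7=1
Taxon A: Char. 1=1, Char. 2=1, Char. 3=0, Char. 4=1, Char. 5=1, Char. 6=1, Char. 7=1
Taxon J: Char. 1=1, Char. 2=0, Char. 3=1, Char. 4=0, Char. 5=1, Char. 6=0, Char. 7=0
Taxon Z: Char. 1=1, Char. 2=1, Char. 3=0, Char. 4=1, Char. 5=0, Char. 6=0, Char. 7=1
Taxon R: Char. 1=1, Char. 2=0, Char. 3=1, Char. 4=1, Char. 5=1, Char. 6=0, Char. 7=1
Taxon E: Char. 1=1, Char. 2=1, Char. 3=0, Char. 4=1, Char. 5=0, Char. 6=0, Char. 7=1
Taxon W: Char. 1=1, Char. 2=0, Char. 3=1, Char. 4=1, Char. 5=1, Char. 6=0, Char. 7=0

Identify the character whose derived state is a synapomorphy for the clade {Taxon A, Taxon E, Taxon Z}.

Character polarity is set by the outgroup: the derived state is whichever differs from the outgroup's state, so for Char. 4, Char. 5, Char. 7 the derived state is '0', and for the remaining characters it is '1'.
Char. 1 (derived state '1') is shared by all ingroup taxa — unites the whole ingroup.
Char. 2 (derived state '1') is shared by Taxon A, Taxon E, and Taxon Z — a synapomorphy uniting that clade.
Only Taxon J, Taxon R, and Taxon W show the derived state '1' for Char. 3, supporting them as a clade.
Char. 4: derived state '0' in Taxon J only — an autapomorphy, so it tells us nothing about relationships among taxa.
Char. 5: derived state '0' in Taxon E and Taxon Z only — synapomorphy for {Taxon E, Taxon Z}.
Char. 6: derived state '1' in Taxon A only — an autapomorphy, so it tells us nothing about relationships among taxa.
Char. 7 (derived state '0') is shared by Taxon J and Taxon W — a synapomorphy uniting that clade.
Most parsimonious ingroup topology: ((Taxon A,(Taxon Z,Taxon E)),((Taxon J,Taxon W),Taxon R)).
The clade {Taxon A, Taxon E, Taxon Z} is supported by Char. 2: its derived state '1' occurs in exactly those taxa and in no other taxon (including the outgroup).

Char. 2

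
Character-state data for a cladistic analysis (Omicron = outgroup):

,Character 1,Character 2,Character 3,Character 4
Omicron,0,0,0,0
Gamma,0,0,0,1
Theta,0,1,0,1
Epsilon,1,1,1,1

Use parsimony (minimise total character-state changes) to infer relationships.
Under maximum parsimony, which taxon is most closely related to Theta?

The outgroup has state '0' for every character, so '1' is the derived state throughout.
Character 1: derived state '1' in Epsilon only — an autapomorphy, so it tells us nothing about relationships among taxa.
Character 2: derived state '1' in Epsilon and Theta only — synapomorphy for {Epsilon, Theta}.
Character 3 (derived state '1') is unique to Epsilon (autapomorphy; uninformative for grouping).
All ingroup taxa share the derived state '1' for Character 4; it defines the ingroup but does not resolve relationships within it.
Most parsimonious ingroup topology: (Gamma,(Theta,Epsilon)).
Theta and Epsilon form a cherry on this tree, so they are sister taxa.

Epsilon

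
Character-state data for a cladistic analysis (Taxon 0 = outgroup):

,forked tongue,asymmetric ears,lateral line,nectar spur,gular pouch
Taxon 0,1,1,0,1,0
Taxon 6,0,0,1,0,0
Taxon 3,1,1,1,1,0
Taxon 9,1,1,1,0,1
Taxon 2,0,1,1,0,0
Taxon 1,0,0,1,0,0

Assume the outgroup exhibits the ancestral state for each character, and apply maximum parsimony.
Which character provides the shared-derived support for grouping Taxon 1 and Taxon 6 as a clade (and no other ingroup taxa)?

Character polarity is set by the outgroup: the derived state is whichever differs from the outgroup's state, so for forked tongue, asymmetric ears, nectar spur the derived state is '0', and for the remaining characters it is '1'.
forked tongue (derived state '0') is shared by Taxon 1, Taxon 2, and Taxon 6 — a synapomorphy uniting that clade.
asymmetric ears (derived state '0') is shared by Taxon 1 and Taxon 6 — a synapomorphy uniting that clade.
All ingroup taxa share the derived state '1' for lateral line; it defines the ingroup but does not resolve relationships within it.
Only Taxon 1, Taxon 2, Taxon 6, and Taxon 9 show the derived state '0' for nectar spur, supporting them as a clade.
gular pouch: derived state '1' in Taxon 9 only — an autapomorphy, so it tells us nothing about relationships among taxa.
Most parsimonious ingroup topology: ((((Taxon 6,Taxon 1),Taxon 2),Taxon 9),Taxon 3).
The clade {Taxon 1, Taxon 6} is supported by asymmetric ears: its derived state '0' occurs in exactly those taxa and in no other taxon (including the outgroup).

asymmetric ears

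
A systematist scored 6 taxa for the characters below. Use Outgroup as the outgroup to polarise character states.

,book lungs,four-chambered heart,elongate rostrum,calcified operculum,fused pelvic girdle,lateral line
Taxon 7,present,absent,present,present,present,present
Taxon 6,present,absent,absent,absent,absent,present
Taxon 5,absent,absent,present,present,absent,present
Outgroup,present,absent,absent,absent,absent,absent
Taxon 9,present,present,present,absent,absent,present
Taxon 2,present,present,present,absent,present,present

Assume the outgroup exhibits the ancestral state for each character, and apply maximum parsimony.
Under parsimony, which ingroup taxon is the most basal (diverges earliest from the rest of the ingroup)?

Taxon 6

Character polarity is set by the outgroup: the derived state is whichever differs from the outgroup's state, so for book lungs the derived state is 'absent', and for the remaining characters it is 'present'.
book lungs (derived state 'absent') is unique to Taxon 5 (autapomorphy; uninformative for grouping).
four-chambered heart: derived state 'present' in Taxon 2 and Taxon 9 only — synapomorphy for {Taxon 2, Taxon 9}.
elongate rostrum (derived state 'present') is shared by Taxon 2, Taxon 5, Taxon 7, and Taxon 9 — a synapomorphy uniting that clade.
calcified operculum: derived state 'present' in Taxon 5 and Taxon 7 only — synapomorphy for {Taxon 5, Taxon 7}.
fused pelvic girdle groups Taxon 2 and Taxon 7, which is incompatible with the clades supported by the remaining characters; treating it as convergent (homoplasy) costs fewer steps than any alternative tree.
All ingroup taxa share the derived state 'present' for lateral line; it defines the ingroup but does not resolve relationships within it.
Most parsimonious ingroup topology: (((Taxon 9,Taxon 2),(Taxon 5,Taxon 7)),Taxon 6).
Taxon 6 is sister to the clade containing all other ingroup taxa, so it is the earliest-diverging (most basal) ingroup lineage.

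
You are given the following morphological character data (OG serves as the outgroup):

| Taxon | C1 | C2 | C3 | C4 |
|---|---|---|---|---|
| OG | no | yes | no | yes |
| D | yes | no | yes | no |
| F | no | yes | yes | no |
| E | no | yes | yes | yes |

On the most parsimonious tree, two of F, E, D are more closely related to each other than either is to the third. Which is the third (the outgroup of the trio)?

Character polarity is set by the outgroup: the derived state is whichever differs from the outgroup's state, so for C2, C4 the derived state is 'no', and for the remaining characters it is 'yes'.
C1: derived state 'yes' in D only — an autapomorphy, so it tells us nothing about relationships among taxa.
C2 (derived state 'no') is unique to D (autapomorphy; uninformative for grouping).
C3 (derived state 'yes') is shared by all ingroup taxa — unites the whole ingroup.
C4: derived state 'no' in D and F only — synapomorphy for {D, F}.
Most parsimonious ingroup topology: ((D,F),E).
F and D share a more recent common ancestor with each other than either does with E, so E is the least closely related of the three.

E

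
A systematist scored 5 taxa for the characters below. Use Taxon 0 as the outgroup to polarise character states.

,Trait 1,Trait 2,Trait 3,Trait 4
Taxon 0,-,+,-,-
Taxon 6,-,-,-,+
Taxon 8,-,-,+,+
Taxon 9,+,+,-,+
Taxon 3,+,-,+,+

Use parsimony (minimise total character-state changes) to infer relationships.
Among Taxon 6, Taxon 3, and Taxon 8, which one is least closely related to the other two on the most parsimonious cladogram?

Character polarity is set by the outgroup: the derived state is whichever differs from the outgroup's state, so for Trait 2 the derived state is '-', and for the remaining characters it is '+'.
Trait 1 (state '+') occurs in Taxon 3 and Taxon 9 but conflicts with the nesting implied by the other characters — most parsimoniously interpreted as homoplasy.
Trait 2: derived state '-' in Taxon 3, Taxon 6, and Taxon 8 only — synapomorphy for {Taxon 3, Taxon 6, Taxon 8}.
Trait 3 (derived state '+') is shared by Taxon 3 and Taxon 8 — a synapomorphy uniting that clade.
Trait 4 (derived state '+') is shared by all ingroup taxa — unites the whole ingroup.
Most parsimonious ingroup topology: ((Taxon 6,(Taxon 8,Taxon 3)),Taxon 9).
Taxon 3 and Taxon 8 share a more recent common ancestor with each other than either does with Taxon 6, so Taxon 6 is the least closely related of the three.

Taxon 6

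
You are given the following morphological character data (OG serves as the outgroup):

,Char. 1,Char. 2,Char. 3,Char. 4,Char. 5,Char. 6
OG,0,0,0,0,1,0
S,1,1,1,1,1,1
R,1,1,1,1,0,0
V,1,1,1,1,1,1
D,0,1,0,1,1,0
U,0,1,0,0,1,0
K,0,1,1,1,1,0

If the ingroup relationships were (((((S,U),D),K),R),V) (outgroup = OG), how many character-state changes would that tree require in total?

12

Map each character onto (((((S,U),D),K),R),V) (rooted by OG) and count the minimum state changes it requires (Fitch parsimony):
Char. 1: 3; Char. 2: 1; Char. 3: 3; Char. 4: 2; Char. 5: 1; Char. 6: 2.
Total tree length = 12.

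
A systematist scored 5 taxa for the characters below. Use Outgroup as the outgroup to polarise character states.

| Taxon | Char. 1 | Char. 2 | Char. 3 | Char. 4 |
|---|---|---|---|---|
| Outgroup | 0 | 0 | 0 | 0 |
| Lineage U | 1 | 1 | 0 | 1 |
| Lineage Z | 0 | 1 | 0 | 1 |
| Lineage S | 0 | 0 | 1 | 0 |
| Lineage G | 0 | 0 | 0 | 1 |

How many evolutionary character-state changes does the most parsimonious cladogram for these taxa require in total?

4

The outgroup has state '0' for every character, so '1' is the derived state throughout.
Char. 1: derived state '1' in Lineage U only — an autapomorphy, so it tells us nothing about relationships among taxa.
Char. 2 (derived state '1') is shared by Lineage U and Lineage Z — a synapomorphy uniting that clade.
Char. 3 (derived state '1') is unique to Lineage S (autapomorphy; uninformative for grouping).
Only Lineage G, Lineage U, and Lineage Z show the derived state '1' for Char. 4, supporting them as a clade.
Most parsimonious ingroup topology: (((Lineage U,Lineage Z),Lineage G),Lineage S).
Changes per character on this tree: Char. 1: 1; Char. 2: 1; Char. 3: 1; Char. 4: 1.
Total = 4.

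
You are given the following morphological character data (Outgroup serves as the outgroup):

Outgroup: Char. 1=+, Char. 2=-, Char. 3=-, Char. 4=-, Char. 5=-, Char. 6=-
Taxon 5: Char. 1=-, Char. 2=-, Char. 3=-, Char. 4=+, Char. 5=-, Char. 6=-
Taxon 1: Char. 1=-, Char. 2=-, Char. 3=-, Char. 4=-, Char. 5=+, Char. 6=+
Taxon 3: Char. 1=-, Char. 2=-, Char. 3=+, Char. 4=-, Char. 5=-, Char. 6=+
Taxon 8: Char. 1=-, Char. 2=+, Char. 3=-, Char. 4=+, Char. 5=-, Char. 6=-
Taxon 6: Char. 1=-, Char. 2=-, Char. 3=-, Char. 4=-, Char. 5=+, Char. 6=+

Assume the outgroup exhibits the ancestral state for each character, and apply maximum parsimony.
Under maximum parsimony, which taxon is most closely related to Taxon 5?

Taxon 8

Character polarity is set by the outgroup: the derived state is whichever differs from the outgroup's state, so for Char. 1 the derived state is '-', and for the remaining characters it is '+'.
All ingroup taxa share the derived state '-' for Char. 1; it defines the ingroup but does not resolve relationships within it.
Char. 2 (derived state '+') is unique to Taxon 8 (autapomorphy; uninformative for grouping).
Char. 3: derived state '+' in Taxon 3 only — an autapomorphy, so it tells us nothing about relationships among taxa.
Char. 4 (derived state '+') is shared by Taxon 5 and Taxon 8 — a synapomorphy uniting that clade.
Char. 5: derived state '+' in Taxon 1 and Taxon 6 only — synapomorphy for {Taxon 1, Taxon 6}.
Char. 6: derived state '+' in Taxon 1, Taxon 3, and Taxon 6 only — synapomorphy for {Taxon 1, Taxon 3, Taxon 6}.
Most parsimonious ingroup topology: ((Taxon 5,Taxon 8),((Taxon 1,Taxon 6),Taxon 3)).
Taxon 5 and Taxon 8 form a cherry on this tree, so they are sister taxa.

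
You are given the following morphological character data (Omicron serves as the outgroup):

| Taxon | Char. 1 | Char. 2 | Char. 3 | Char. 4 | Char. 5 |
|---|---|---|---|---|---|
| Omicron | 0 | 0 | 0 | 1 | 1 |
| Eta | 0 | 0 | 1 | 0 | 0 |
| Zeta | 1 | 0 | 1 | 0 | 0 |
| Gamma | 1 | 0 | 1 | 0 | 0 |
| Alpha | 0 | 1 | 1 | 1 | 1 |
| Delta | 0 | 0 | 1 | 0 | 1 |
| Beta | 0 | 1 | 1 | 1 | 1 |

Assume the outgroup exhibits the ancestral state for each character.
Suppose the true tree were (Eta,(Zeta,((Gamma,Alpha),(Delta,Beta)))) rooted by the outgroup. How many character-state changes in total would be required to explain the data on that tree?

11

Map each character onto (Eta,(Zeta,((Gamma,Alpha),(Delta,Beta)))) (rooted by Omicron) and count the minimum state changes it requires (Fitch parsimony):
Char. 1: 2; Char. 2: 2; Char. 3: 1; Char. 4: 3; Char. 5: 3.
Total tree length = 11.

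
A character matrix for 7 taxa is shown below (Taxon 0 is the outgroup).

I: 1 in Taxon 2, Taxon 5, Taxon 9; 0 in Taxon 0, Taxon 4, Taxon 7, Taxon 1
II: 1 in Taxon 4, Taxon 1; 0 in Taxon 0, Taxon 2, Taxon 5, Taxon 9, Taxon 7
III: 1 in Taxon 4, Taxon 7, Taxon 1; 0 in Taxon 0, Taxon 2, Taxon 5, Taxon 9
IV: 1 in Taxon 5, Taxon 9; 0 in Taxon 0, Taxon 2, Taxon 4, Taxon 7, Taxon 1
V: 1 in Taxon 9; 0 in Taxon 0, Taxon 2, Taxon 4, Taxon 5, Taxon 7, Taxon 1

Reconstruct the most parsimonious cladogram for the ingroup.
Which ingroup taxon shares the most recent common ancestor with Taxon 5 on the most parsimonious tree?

The outgroup has state '0' for every character, so '1' is the derived state throughout.
I: derived state '1' in Taxon 2, Taxon 5, and Taxon 9 only — synapomorphy for {Taxon 2, Taxon 5, Taxon 9}.
II (derived state '1') is shared by Taxon 1 and Taxon 4 — a synapomorphy uniting that clade.
III: derived state '1' in Taxon 1, Taxon 4, and Taxon 7 only — synapomorphy for {Taxon 1, Taxon 4, Taxon 7}.
IV (derived state '1') is shared by Taxon 5 and Taxon 9 — a synapomorphy uniting that clade.
V: derived state '1' in Taxon 9 only — an autapomorphy, so it tells us nothing about relationships among taxa.
Most parsimonious ingroup topology: ((Taxon 2,(Taxon 5,Taxon 9)),((Taxon 4,Taxon 1),Taxon 7)).
Taxon 5 and Taxon 9 form a cherry on this tree, so they are sister taxa.

Taxon 9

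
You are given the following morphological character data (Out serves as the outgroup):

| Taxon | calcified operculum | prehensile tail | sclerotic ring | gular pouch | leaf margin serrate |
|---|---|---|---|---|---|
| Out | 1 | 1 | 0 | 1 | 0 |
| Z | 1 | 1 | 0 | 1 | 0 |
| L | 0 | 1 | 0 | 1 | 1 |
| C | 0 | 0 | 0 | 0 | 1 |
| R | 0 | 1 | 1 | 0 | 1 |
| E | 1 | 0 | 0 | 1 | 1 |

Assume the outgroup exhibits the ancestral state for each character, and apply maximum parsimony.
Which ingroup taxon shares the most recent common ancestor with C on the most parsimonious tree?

R

Character polarity is set by the outgroup: the derived state is whichever differs from the outgroup's state, so for calcified operculum, prehensile tail, gular pouch the derived state is '0', and for the remaining characters it is '1'.
calcified operculum (derived state '0') is shared by C, L, and R — a synapomorphy uniting that clade.
prehensile tail (state '0') occurs in C and E but conflicts with the nesting implied by the other characters — most parsimoniously interpreted as homoplasy.
sclerotic ring (derived state '1') is unique to R (autapomorphy; uninformative for grouping).
gular pouch (derived state '0') is shared by C and R — a synapomorphy uniting that clade.
Only C, E, L, and R show the derived state '1' for leaf margin serrate, supporting them as a clade.
Most parsimonious ingroup topology: ((E,(L,(R,C))),Z).
C and R form a cherry on this tree, so they are sister taxa.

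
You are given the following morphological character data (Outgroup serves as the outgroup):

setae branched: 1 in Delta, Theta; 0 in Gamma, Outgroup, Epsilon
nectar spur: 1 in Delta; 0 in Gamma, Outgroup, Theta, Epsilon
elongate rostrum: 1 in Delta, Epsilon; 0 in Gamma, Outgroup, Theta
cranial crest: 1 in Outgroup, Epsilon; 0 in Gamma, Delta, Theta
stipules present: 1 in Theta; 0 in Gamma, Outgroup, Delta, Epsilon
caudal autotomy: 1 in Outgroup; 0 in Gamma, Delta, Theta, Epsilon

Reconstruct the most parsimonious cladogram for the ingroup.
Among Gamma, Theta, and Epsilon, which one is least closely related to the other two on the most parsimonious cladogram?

Character polarity is set by the outgroup: the derived state is whichever differs from the outgroup's state, so for cranial crest, caudal autotomy the derived state is '0', and for the remaining characters it is '1'.
Only Delta and Theta show the derived state '1' for setae branched, supporting them as a clade.
nectar spur: derived state '1' in Delta only — an autapomorphy, so it tells us nothing about relationships among taxa.
elongate rostrum groups Delta and Epsilon, which is incompatible with the clades supported by the remaining characters; treating it as convergent (homoplasy) costs fewer steps than any alternative tree.
Only Delta, Gamma, and Theta show the derived state '0' for cranial crest, supporting them as a clade.
stipules present (derived state '1') is unique to Theta (autapomorphy; uninformative for grouping).
All ingroup taxa share the derived state '0' for caudal autotomy; it defines the ingroup but does not resolve relationships within it.
Most parsimonious ingroup topology: (((Delta,Theta),Gamma),Epsilon).
Gamma and Theta share a more recent common ancestor with each other than either does with Epsilon, so Epsilon is the least closely related of the three.

Epsilon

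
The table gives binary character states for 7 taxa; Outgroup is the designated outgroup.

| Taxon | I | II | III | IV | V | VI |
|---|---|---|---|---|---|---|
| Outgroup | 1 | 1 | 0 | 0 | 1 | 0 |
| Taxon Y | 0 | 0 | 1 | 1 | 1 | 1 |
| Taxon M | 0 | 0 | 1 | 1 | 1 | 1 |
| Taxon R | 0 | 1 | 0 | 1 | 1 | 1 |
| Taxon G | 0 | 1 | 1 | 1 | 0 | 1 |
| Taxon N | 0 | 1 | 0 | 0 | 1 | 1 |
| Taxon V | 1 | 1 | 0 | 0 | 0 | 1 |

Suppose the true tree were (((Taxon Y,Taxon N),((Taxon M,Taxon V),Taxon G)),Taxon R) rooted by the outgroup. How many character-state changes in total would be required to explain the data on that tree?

13

Map each character onto (((Taxon Y,Taxon N),((Taxon M,Taxon V),Taxon G)),Taxon R) (rooted by Outgroup) and count the minimum state changes it requires (Fitch parsimony):
I: 2; II: 2; III: 3; IV: 3; V: 2; VI: 1.
Total tree length = 13.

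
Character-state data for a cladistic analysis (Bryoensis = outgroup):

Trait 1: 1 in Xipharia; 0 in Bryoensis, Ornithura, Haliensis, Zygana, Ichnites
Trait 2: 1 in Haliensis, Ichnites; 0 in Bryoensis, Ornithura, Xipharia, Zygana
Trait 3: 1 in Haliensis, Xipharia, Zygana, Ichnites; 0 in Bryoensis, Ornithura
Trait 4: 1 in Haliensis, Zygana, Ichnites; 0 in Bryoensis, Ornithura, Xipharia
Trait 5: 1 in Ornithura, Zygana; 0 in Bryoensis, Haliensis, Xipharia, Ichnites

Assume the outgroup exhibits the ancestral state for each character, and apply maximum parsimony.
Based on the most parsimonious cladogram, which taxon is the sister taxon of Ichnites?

The outgroup has state '0' for every character, so '1' is the derived state throughout.
Trait 1 (derived state '1') is unique to Xipharia (autapomorphy; uninformative for grouping).
Only Haliensis and Ichnites show the derived state '1' for Trait 2, supporting them as a clade.
Trait 3 (derived state '1') is shared by Haliensis, Ichnites, Xipharia, and Zygana — a synapomorphy uniting that clade.
Trait 4 (derived state '1') is shared by Haliensis, Ichnites, and Zygana — a synapomorphy uniting that clade.
Trait 5 groups Ornithura and Zygana, which is incompatible with the clades supported by the remaining characters; treating it as convergent (homoplasy) costs fewer steps than any alternative tree.
Most parsimonious ingroup topology: (Ornithura,(((Haliensis,Ichnites),Zygana),Xipharia)).
Ichnites and Haliensis form a cherry on this tree, so they are sister taxa.

Haliensis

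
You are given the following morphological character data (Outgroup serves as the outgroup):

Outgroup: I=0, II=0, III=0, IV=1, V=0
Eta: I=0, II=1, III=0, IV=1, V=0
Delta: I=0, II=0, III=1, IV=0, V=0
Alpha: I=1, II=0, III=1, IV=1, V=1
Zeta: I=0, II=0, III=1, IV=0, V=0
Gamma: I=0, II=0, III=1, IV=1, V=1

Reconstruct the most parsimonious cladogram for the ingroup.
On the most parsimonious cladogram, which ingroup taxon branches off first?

Character polarity is set by the outgroup: the derived state is whichever differs from the outgroup's state, so for IV the derived state is '0', and for the remaining characters it is '1'.
I: derived state '1' in Alpha only — an autapomorphy, so it tells us nothing about relationships among taxa.
II (derived state '1') is unique to Eta (autapomorphy; uninformative for grouping).
III (derived state '1') is shared by Alpha, Delta, Gamma, and Zeta — a synapomorphy uniting that clade.
Only Delta and Zeta show the derived state '0' for IV, supporting them as a clade.
V: derived state '1' in Alpha and Gamma only — synapomorphy for {Alpha, Gamma}.
Most parsimonious ingroup topology: (Eta,((Delta,Zeta),(Alpha,Gamma))).
Eta is sister to the clade containing all other ingroup taxa, so it is the earliest-diverging (most basal) ingroup lineage.

Eta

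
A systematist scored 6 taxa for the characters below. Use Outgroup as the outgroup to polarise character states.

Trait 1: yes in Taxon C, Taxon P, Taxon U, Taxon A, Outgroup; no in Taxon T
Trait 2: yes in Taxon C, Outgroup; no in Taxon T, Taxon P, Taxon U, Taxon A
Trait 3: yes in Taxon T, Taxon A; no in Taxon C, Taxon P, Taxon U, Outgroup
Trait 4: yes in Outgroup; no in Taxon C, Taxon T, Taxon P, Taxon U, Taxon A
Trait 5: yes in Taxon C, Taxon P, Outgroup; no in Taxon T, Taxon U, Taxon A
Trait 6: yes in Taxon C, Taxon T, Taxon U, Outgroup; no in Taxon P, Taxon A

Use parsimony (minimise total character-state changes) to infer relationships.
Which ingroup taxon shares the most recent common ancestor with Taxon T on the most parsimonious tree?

Character polarity is set by the outgroup: the derived state is whichever differs from the outgroup's state, so for Trait 1, Trait 2, Trait 4, Trait 5, Trait 6 the derived state is 'no', and for the remaining characters it is 'yes'.
Trait 1: derived state 'no' in Taxon T only — an autapomorphy, so it tells us nothing about relationships among taxa.
Trait 2: derived state 'no' in Taxon A, Taxon P, Taxon T, and Taxon U only — synapomorphy for {Taxon A, Taxon P, Taxon T, Taxon U}.
Only Taxon A and Taxon T show the derived state 'yes' for Trait 3, supporting them as a clade.
Trait 4 (derived state 'no') is shared by all ingroup taxa — unites the whole ingroup.
Only Taxon A, Taxon T, and Taxon U show the derived state 'no' for Trait 5, supporting them as a clade.
Trait 6 groups Taxon A and Taxon P, which is incompatible with the clades supported by the remaining characters; treating it as convergent (homoplasy) costs fewer steps than any alternative tree.
Most parsimonious ingroup topology: ((Taxon P,(Taxon U,(Taxon T,Taxon A))),Taxon C).
Taxon T and Taxon A form a cherry on this tree, so they are sister taxa.

Taxon A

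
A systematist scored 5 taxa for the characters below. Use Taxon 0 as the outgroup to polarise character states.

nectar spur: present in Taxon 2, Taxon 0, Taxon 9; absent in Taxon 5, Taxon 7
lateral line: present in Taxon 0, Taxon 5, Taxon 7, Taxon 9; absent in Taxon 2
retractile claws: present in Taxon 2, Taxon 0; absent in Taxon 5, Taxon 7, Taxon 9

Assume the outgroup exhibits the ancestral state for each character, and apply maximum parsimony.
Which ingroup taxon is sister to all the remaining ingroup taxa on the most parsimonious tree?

The outgroup has state 'present' for every character, so 'absent' is the derived state throughout.
Only Taxon 5 and Taxon 7 show the derived state 'absent' for nectar spur, supporting them as a clade.
lateral line (derived state 'absent') is unique to Taxon 2 (autapomorphy; uninformative for grouping).
retractile claws (derived state 'absent') is shared by Taxon 5, Taxon 7, and Taxon 9 — a synapomorphy uniting that clade.
Most parsimonious ingroup topology: ((Taxon 9,(Taxon 5,Taxon 7)),Taxon 2).
Taxon 2 is sister to the clade containing all other ingroup taxa, so it is the earliest-diverging (most basal) ingroup lineage.

Taxon 2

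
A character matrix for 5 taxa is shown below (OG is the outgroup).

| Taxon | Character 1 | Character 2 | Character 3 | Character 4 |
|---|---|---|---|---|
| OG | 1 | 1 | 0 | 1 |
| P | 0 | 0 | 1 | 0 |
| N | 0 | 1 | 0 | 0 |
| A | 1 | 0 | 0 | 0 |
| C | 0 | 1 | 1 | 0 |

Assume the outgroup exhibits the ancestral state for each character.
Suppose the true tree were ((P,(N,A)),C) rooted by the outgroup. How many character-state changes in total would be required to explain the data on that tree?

Map each character onto ((P,(N,A)),C) (rooted by OG) and count the minimum state changes it requires (Fitch parsimony):
Character 1: 2; Character 2: 2; Character 3: 2; Character 4: 1.
Total tree length = 7.

7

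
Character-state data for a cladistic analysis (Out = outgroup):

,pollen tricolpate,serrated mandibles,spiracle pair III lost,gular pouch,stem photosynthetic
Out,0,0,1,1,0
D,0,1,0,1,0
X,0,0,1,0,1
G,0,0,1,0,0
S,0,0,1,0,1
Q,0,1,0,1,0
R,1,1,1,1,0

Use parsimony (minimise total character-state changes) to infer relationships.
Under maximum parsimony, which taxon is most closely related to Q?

D

Character polarity is set by the outgroup: the derived state is whichever differs from the outgroup's state, so for spiracle pair III lost, gular pouch the derived state is '0', and for the remaining characters it is '1'.
pollen tricolpate: derived state '1' in R only — an autapomorphy, so it tells us nothing about relationships among taxa.
serrated mandibles (derived state '1') is shared by D, Q, and R — a synapomorphy uniting that clade.
spiracle pair III lost: derived state '0' in D and Q only — synapomorphy for {D, Q}.
gular pouch (derived state '0') is shared by G, S, and X — a synapomorphy uniting that clade.
Only S and X show the derived state '1' for stem photosynthetic, supporting them as a clade.
Most parsimonious ingroup topology: (((D,Q),R),((X,S),G)).
Q and D form a cherry on this tree, so they are sister taxa.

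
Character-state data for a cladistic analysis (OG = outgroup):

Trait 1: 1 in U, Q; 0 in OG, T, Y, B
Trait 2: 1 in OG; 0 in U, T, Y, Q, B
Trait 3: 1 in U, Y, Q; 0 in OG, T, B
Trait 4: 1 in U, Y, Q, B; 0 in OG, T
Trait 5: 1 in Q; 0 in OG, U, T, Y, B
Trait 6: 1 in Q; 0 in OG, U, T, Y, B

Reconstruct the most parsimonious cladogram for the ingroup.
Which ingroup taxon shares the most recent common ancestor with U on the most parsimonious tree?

Q

Character polarity is set by the outgroup: the derived state is whichever differs from the outgroup's state, so for Trait 2 the derived state is '0', and for the remaining characters it is '1'.
Trait 1 (derived state '1') is shared by Q and U — a synapomorphy uniting that clade.
Trait 2 (derived state '0') is shared by all ingroup taxa — unites the whole ingroup.
Trait 3 (derived state '1') is shared by Q, U, and Y — a synapomorphy uniting that clade.
Trait 4: derived state '1' in B, Q, U, and Y only — synapomorphy for {B, Q, U, Y}.
Trait 5: derived state '1' in Q only — an autapomorphy, so it tells us nothing about relationships among taxa.
Trait 6: derived state '1' in Q only — an autapomorphy, so it tells us nothing about relationships among taxa.
Most parsimonious ingroup topology: ((((U,Q),Y),B),T).
U and Q form a cherry on this tree, so they are sister taxa.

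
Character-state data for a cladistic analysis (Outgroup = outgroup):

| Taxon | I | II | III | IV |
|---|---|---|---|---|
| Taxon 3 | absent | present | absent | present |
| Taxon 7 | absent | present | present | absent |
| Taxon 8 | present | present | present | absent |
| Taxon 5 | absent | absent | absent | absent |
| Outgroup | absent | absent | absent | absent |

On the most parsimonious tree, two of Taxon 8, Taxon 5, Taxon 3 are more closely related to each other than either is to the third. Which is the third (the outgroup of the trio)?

Taxon 5

The outgroup has state 'absent' for every character, so 'present' is the derived state throughout.
I (derived state 'present') is unique to Taxon 8 (autapomorphy; uninformative for grouping).
Only Taxon 3, Taxon 7, and Taxon 8 show the derived state 'present' for II, supporting them as a clade.
III: derived state 'present' in Taxon 7 and Taxon 8 only — synapomorphy for {Taxon 7, Taxon 8}.
IV: derived state 'present' in Taxon 3 only — an autapomorphy, so it tells us nothing about relationships among taxa.
Most parsimonious ingroup topology: ((Taxon 3,(Taxon 7,Taxon 8)),Taxon 5).
Taxon 8 and Taxon 3 share a more recent common ancestor with each other than either does with Taxon 5, so Taxon 5 is the least closely related of the three.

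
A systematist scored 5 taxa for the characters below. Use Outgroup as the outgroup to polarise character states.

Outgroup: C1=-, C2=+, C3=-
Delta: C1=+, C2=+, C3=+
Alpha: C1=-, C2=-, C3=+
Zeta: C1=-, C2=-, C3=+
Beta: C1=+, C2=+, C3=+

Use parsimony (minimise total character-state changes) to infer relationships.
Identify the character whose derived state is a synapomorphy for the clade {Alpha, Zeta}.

Character polarity is set by the outgroup: the derived state is whichever differs from the outgroup's state, so for C2 the derived state is '-', and for the remaining characters it is '+'.
C1 (derived state '+') is shared by Beta and Delta — a synapomorphy uniting that clade.
C2: derived state '-' in Alpha and Zeta only — synapomorphy for {Alpha, Zeta}.
All ingroup taxa share the derived state '+' for C3; it defines the ingroup but does not resolve relationships within it.
Most parsimonious ingroup topology: ((Delta,Beta),(Alpha,Zeta)).
The clade {Alpha, Zeta} is supported by C2: its derived state '-' occurs in exactly those taxa and in no other taxon (including the outgroup).

C2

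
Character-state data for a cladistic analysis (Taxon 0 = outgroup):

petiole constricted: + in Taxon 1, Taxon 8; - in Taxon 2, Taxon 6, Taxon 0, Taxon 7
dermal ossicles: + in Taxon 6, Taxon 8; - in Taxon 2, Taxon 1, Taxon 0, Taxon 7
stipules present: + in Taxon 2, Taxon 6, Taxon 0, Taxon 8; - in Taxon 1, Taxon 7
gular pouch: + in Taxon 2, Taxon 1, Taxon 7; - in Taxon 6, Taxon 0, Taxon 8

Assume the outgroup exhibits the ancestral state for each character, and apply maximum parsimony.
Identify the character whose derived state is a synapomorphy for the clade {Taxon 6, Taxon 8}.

Character polarity is set by the outgroup: the derived state is whichever differs from the outgroup's state, so for stipules present the derived state is '-', and for the remaining characters it is '+'.
petiole constricted (state '+') occurs in Taxon 1 and Taxon 8 but conflicts with the nesting implied by the other characters — most parsimoniously interpreted as homoplasy.
dermal ossicles (derived state '+') is shared by Taxon 6 and Taxon 8 — a synapomorphy uniting that clade.
stipules present: derived state '-' in Taxon 1 and Taxon 7 only — synapomorphy for {Taxon 1, Taxon 7}.
gular pouch (derived state '+') is shared by Taxon 1, Taxon 2, and Taxon 7 — a synapomorphy uniting that clade.
Most parsimonious ingroup topology: ((Taxon 8,Taxon 6),(Taxon 2,(Taxon 7,Taxon 1))).
The clade {Taxon 6, Taxon 8} is supported by dermal ossicles: its derived state '+' occurs in exactly those taxa and in no other taxon (including the outgroup).

dermal ossicles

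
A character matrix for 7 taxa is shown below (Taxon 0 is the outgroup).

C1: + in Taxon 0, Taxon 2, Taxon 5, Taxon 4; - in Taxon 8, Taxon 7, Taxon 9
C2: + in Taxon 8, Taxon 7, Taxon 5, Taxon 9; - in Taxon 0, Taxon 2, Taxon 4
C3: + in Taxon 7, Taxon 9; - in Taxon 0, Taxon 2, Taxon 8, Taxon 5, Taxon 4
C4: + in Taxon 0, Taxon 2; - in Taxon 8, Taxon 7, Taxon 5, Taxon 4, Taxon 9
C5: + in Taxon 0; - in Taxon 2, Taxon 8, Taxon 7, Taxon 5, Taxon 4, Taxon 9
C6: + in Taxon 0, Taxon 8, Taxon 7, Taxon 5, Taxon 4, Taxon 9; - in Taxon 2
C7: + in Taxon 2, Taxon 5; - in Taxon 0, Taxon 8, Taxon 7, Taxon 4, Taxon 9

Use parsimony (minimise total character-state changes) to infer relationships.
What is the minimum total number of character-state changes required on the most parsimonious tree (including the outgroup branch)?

Character polarity is set by the outgroup: the derived state is whichever differs from the outgroup's state, so for C1, C4, C5, C6 the derived state is '-', and for the remaining characters it is '+'.
C1 (derived state '-') is shared by Taxon 7, Taxon 8, and Taxon 9 — a synapomorphy uniting that clade.
C2: derived state '+' in Taxon 5, Taxon 7, Taxon 8, and Taxon 9 only — synapomorphy for {Taxon 5, Taxon 7, Taxon 8, Taxon 9}.
Only Taxon 7 and Taxon 9 show the derived state '+' for C3, supporting them as a clade.
Only Taxon 4, Taxon 5, Taxon 7, Taxon 8, and Taxon 9 show the derived state '-' for C4, supporting them as a clade.
All ingroup taxa share the derived state '-' for C5; it defines the ingroup but does not resolve relationships within it.
C6 (derived state '-') is unique to Taxon 2 (autapomorphy; uninformative for grouping).
C7 groups Taxon 2 and Taxon 5, which is incompatible with the clades supported by the remaining characters; treating it as convergent (homoplasy) costs fewer steps than any alternative tree.
Most parsimonious ingroup topology: (Taxon 2,(((Taxon 8,(Taxon 7,Taxon 9)),Taxon 5),Taxon 4)).
Changes per character on this tree: C1: 1; C2: 1; C3: 1; C4: 1; C5: 1; C6: 1; C7: 2.
Total = 8.

8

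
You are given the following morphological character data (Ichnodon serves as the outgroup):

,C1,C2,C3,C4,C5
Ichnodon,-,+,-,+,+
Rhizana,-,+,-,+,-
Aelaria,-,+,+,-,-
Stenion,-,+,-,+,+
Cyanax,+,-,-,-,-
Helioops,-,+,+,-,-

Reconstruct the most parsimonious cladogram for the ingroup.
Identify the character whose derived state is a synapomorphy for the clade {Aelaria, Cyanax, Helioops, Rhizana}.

C5

Character polarity is set by the outgroup: the derived state is whichever differs from the outgroup's state, so for C2, C4, C5 the derived state is '-', and for the remaining characters it is '+'.
C1: derived state '+' in Cyanax only — an autapomorphy, so it tells us nothing about relationships among taxa.
C2 (derived state '-') is unique to Cyanax (autapomorphy; uninformative for grouping).
C3: derived state '+' in Aelaria and Helioops only — synapomorphy for {Aelaria, Helioops}.
C4: derived state '-' in Aelaria, Cyanax, and Helioops only — synapomorphy for {Aelaria, Cyanax, Helioops}.
Only Aelaria, Cyanax, Helioops, and Rhizana show the derived state '-' for C5, supporting them as a clade.
Most parsimonious ingroup topology: ((Rhizana,((Aelaria,Helioops),Cyanax)),Stenion).
The clade {Aelaria, Cyanax, Helioops, Rhizana} is supported by C5: its derived state '-' occurs in exactly those taxa and in no other taxon (including the outgroup).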